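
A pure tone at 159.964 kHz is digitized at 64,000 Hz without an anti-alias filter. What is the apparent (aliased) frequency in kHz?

Nyquist = 64,000/2 = 32,000 Hz; 159,964 Hz exceeds it.
Alias = |159,964 − 2×64,000| = |159,964 − 128,000| = 31,964 Hz = 31.964 kHz.

31.964 kHz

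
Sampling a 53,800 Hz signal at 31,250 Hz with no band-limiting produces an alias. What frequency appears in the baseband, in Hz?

8,700 Hz

Nyquist = 31,250/2 = 15,625 Hz; 53,800 Hz exceeds it.
Alias = |53,800 − 2×31,250| = |53,800 − 62,500| = 8,700 Hz.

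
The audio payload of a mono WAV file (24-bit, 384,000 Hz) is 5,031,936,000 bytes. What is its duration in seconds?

Byte rate = 384,000 × 3 × 1 = 1,152,000 bytes/s.
Duration = 5,031,936,000 / 1,152,000 = 4,368 s.

4,368 seconds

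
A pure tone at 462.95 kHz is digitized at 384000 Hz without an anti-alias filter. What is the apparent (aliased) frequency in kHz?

78.95 kHz

Nyquist = 384,000/2 = 192,000 Hz; 462,950 Hz exceeds it.
Alias = |462,950 − 1×384,000| = |462,950 − 384,000| = 78,950 Hz = 78.95 kHz.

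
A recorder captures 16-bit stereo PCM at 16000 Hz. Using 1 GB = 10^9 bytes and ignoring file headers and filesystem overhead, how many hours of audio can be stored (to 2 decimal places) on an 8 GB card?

34.72 hours

Uncompressed byte rate = 16,000 × 2 × 2 = 64,000 bytes/s.
Capacity = 8 × 1,000,000,000 = 8,000,000,000 bytes.
8,000,000,000 / 64,000 ≈ 125000 s → 34.72 hours.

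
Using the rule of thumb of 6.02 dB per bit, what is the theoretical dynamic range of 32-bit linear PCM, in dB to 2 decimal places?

192.64 dB

32 × 6.02 = 192.64 dB.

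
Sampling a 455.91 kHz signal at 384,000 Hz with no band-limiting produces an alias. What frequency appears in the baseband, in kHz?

Nyquist = 384,000/2 = 192,000 Hz; 455,910 Hz exceeds it.
Alias = |455,910 − 1×384,000| = |455,910 − 384,000| = 71,910 Hz = 71.91 kHz.

71.91 kHz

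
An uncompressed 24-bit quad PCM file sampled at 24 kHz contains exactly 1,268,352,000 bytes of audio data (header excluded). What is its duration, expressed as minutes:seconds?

Byte rate = 24,000 × 3 × 4 = 288,000 bytes/s.
Duration = 1,268,352,000 / 288,000 = 4,404 s.
4,404 s = 73:24.

73:24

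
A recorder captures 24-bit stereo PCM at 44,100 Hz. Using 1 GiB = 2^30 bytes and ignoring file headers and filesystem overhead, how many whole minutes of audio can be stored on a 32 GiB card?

2,164 minutes

Uncompressed byte rate = 44,100 × 3 × 2 = 264,600 bytes/s.
Capacity = 32 × 1,073,741,824 = 34,359,738,368 bytes.
34,359,738,368 / 264,600 ≈ 129855.4 s → 2,164 minutes.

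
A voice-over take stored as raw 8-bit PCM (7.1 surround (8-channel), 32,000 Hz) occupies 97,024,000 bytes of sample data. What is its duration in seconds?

Byte rate = 32,000 × 1 × 8 = 256,000 bytes/s.
Duration = 97,024,000 / 256,000 = 379 s.

379 seconds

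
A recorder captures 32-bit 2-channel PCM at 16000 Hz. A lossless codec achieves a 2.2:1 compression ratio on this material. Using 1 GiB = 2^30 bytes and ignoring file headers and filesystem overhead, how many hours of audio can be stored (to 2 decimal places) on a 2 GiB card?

Uncompressed byte rate = 16,000 × 4 × 2 = 128,000 bytes/s.
After 2.2:1 compression, effective rate ≈ 58181.82 bytes/s.
Capacity = 2 × 1,073,741,824 = 2,147,483,648 bytes.
2,147,483,648 / effective rate ≈ 36909.88 s → 10.25 hours.

10.25 hours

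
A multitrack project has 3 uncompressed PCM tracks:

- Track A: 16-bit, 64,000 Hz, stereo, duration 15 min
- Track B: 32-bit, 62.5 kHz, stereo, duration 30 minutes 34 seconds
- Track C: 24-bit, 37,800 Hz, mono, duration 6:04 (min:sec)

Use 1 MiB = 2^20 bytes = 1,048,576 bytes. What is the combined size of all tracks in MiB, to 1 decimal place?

1133.6 MiB

Track A: 15 min = 900 s; 64,000 × 900 × 2 × 2 = 230,400,000 bytes.
Track B: 30 minutes 34 seconds = 1,834 s; 62,500 × 1,834 × 4 × 2 = 917,000,000 bytes.
Track C: 6:04 (min:sec) = 364 s; 37,800 × 364 × 3 × 1 = 41,277,600 bytes.
Total = 1,188,677,600 bytes = 1133.6 MiB.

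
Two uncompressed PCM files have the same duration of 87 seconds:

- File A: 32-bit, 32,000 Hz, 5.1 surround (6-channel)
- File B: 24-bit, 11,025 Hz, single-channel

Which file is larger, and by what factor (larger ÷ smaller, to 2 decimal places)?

File A: 32,000 × 4 × 6 = 768,000 bytes/s.
File B: 11,025 × 3 × 1 = 33,075 bytes/s.
File A is larger; ratio = 66,816,000 / 2,877,525 = 23.22.

File A, by a factor of 23.22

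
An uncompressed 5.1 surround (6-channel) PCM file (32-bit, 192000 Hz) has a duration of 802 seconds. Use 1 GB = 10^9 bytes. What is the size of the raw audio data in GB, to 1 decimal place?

Bytes = 192,000 samples/s × 802 s × 4 bytes/sample × 6 ch = 3,695,616,000 bytes.
3,695,616,000 / 1,000,000,000 = 3.7 GB.

3.7 GB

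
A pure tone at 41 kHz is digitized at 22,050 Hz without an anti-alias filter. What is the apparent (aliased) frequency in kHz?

3.1 kHz

Nyquist = 22,050/2 = 11,025 Hz; 41,000 Hz exceeds it.
Alias = |41,000 − 2×22,050| = |41,000 − 44,100| = 3,100 Hz = 3.1 kHz.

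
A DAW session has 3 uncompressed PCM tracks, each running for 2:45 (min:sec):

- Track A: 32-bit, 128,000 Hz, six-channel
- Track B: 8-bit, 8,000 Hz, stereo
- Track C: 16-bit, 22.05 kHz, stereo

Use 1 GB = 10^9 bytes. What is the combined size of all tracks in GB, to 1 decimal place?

0.5 GB

2:45 (min:sec) = 165 s.
Track A: 128,000 × 165 × 4 × 6 = 506,880,000 bytes.
Track B: 8,000 × 165 × 1 × 2 = 2,640,000 bytes.
Track C: 22,050 × 165 × 2 × 2 = 14,553,000 bytes.
Total = 524,073,000 bytes = 0.5 GB.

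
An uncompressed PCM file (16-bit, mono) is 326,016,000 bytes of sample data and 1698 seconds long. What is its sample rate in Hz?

Bytes = sample_rate × seconds × bytes_per_sample × channels.
sample_rate = 326,016,000 / (1,698 × 2 × 1) = 326,016,000 / 3,396 = 96,000 Hz.

96,000 Hz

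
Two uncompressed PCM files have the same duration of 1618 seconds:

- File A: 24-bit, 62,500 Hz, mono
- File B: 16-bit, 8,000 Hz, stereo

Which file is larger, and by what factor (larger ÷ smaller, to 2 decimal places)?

File A, by a factor of 5.86

File A: 62,500 × 3 × 1 = 187,500 bytes/s.
File B: 8,000 × 2 × 2 = 32,000 bytes/s.
File A is larger; ratio = 303,375,000 / 51,776,000 = 5.86.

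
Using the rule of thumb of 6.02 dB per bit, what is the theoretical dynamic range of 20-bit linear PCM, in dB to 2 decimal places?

20 × 6.02 = 120.40 dB.

120.40 dB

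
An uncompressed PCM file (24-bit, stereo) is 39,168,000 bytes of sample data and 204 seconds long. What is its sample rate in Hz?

32,000 Hz

Bytes = sample_rate × seconds × bytes_per_sample × channels.
sample_rate = 39,168,000 / (204 × 3 × 2) = 39,168,000 / 1,224 = 32,000 Hz.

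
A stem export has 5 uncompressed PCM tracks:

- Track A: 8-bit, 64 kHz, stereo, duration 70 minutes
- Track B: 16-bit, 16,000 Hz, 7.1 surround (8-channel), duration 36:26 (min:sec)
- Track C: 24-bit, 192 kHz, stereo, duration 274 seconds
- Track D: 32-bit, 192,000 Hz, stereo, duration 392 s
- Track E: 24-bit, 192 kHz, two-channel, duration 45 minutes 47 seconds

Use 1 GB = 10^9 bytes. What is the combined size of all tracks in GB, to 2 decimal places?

5.18 GB

Track A: 70 minutes = 4,200 s; 64,000 × 4,200 × 1 × 2 = 537,600,000 bytes.
Track B: 36:26 (min:sec) = 2,186 s; 16,000 × 2,186 × 2 × 8 = 559,616,000 bytes.
Track C: 192,000 × 274 × 3 × 2 = 315,648,000 bytes.
Track D: 192,000 × 392 × 4 × 2 = 602,112,000 bytes.
Track E: 45 minutes 47 seconds = 2,747 s; 192,000 × 2,747 × 3 × 2 = 3,164,544,000 bytes.
Total = 5,179,520,000 bytes = 5.18 GB.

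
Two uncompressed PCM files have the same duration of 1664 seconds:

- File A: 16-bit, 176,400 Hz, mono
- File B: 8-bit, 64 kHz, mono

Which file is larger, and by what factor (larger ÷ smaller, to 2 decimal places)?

File A: 176,400 × 2 × 1 = 352,800 bytes/s.
File B: 64,000 × 1 × 1 = 64,000 bytes/s.
File A is larger; ratio = 587,059,200 / 106,496,000 = 5.51.

File A, by a factor of 5.51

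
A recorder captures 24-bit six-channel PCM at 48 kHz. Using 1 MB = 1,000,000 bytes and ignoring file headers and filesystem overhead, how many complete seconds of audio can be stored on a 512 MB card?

592 seconds

Uncompressed byte rate = 48,000 × 3 × 6 = 864,000 bytes/s.
Capacity = 512 × 1,000,000 = 512,000,000 bytes.
512,000,000 / 864,000 ≈ 592.59 s → 592 seconds.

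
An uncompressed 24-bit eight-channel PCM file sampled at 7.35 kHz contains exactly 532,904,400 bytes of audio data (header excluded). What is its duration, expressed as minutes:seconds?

Byte rate = 7,350 × 3 × 8 = 176,400 bytes/s.
Duration = 532,904,400 / 176,400 = 3,021 s.
3,021 s = 50:21.

50:21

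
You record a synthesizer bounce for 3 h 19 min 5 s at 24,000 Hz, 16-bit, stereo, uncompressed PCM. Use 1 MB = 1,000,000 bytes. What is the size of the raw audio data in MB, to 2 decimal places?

1146.72 MB

Duration = 3 h 19 min 5 s = 11,945 s.
Bytes = 24,000 samples/s × 11,945 s × 2 bytes/sample × 2 ch = 1,146,720,000 bytes.
1,146,720,000 / 1,000,000 = 1146.72 MB.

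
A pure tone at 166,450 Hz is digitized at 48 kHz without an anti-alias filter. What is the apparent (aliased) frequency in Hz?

22,450 Hz

Nyquist = 48,000/2 = 24,000 Hz; 166,450 Hz exceeds it.
Alias = |166,450 − 3×48,000| = |166,450 − 144,000| = 22,450 Hz.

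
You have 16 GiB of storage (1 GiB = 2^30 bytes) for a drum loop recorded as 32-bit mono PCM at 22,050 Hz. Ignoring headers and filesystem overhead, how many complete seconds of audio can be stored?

194,783 seconds

Uncompressed byte rate = 22,050 × 4 × 1 = 88,200 bytes/s.
Capacity = 16 × 1,073,741,824 = 17,179,869,184 bytes.
17,179,869,184 / 88,200 ≈ 194783.1 s → 194,783 seconds.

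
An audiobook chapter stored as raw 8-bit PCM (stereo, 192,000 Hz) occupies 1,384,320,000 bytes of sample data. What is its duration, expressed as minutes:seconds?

Byte rate = 192,000 × 1 × 2 = 384,000 bytes/s.
Duration = 1,384,320,000 / 384,000 = 3,605 s.
3,605 s = 60:05.

60:05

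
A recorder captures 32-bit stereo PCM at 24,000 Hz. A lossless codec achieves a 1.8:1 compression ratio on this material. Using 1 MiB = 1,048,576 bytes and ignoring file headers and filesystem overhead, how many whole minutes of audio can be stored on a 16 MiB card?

2 minutes

Uncompressed byte rate = 24,000 × 4 × 2 = 192,000 bytes/s.
After 1.8:1 compression, effective rate ≈ 106666.67 bytes/s.
Capacity = 16 × 1,048,576 = 16,777,216 bytes.
16,777,216 / effective rate ≈ 157.29 s → 2 minutes.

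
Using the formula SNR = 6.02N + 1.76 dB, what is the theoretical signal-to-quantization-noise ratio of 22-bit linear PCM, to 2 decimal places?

6.02 × 22 + 1.76 = 134.20 dB.

134.20 dB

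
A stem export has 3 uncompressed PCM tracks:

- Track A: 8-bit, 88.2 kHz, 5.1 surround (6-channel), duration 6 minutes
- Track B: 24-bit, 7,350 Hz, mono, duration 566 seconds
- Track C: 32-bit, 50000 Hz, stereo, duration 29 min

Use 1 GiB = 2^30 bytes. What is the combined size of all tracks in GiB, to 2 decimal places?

0.84 GiB

Track A: 6 minutes = 360 s; 88,200 × 360 × 1 × 6 = 190,512,000 bytes.
Track B: 7,350 × 566 × 3 × 1 = 12,480,300 bytes.
Track C: 29 min = 1,740 s; 50,000 × 1,740 × 4 × 2 = 696,000,000 bytes.
Total = 898,992,300 bytes = 0.84 GiB.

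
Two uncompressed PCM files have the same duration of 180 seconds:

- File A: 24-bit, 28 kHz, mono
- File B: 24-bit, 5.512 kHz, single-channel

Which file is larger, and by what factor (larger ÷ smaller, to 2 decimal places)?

File A: 28,000 × 3 × 1 = 84,000 bytes/s.
File B: 5,512 × 3 × 1 = 16,536 bytes/s.
File A is larger; ratio = 15,120,000 / 2,976,480 = 5.08.

File A, by a factor of 5.08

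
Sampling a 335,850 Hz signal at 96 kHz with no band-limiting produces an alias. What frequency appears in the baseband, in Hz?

47,850 Hz

Nyquist = 96,000/2 = 48,000 Hz; 335,850 Hz exceeds it.
Alias = |335,850 − 3×96,000| = |335,850 − 288,000| = 47,850 Hz.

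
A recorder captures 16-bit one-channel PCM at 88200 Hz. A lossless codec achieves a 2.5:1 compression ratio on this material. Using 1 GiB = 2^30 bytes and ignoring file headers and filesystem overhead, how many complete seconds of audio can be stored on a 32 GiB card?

Uncompressed byte rate = 88,200 × 2 × 1 = 176,400 bytes/s.
After 2.5:1 compression, effective rate ≈ 70560 bytes/s.
Capacity = 32 × 1,073,741,824 = 34,359,738,368 bytes.
34,359,738,368 / effective rate ≈ 486957.74 s → 486,957 seconds.

486,957 seconds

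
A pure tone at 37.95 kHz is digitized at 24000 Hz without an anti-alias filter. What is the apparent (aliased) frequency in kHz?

10.05 kHz

Nyquist = 24,000/2 = 12,000 Hz; 37,950 Hz exceeds it.
Alias = |37,950 − 2×24,000| = |37,950 − 48,000| = 10,050 Hz = 10.05 kHz.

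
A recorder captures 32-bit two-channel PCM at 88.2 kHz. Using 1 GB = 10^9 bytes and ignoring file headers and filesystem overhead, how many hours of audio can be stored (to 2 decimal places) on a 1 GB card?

Uncompressed byte rate = 88,200 × 4 × 2 = 705,600 bytes/s.
Capacity = 1 × 1,000,000,000 = 1,000,000,000 bytes.
1,000,000,000 / 705,600 ≈ 1417.23 s → 0.39 hours.

0.39 hours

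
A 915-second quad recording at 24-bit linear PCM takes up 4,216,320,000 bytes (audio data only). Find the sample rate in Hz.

384,000 Hz

Bytes = sample_rate × seconds × bytes_per_sample × channels.
sample_rate = 4,216,320,000 / (915 × 3 × 4) = 4,216,320,000 / 10,980 = 384,000 Hz.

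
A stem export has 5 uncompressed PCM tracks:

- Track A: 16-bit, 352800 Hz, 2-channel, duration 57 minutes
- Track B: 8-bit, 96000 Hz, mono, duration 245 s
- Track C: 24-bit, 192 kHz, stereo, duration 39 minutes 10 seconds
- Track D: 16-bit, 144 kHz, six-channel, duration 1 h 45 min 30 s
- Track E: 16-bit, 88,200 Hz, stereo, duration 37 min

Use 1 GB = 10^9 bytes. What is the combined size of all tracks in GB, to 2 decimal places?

Track A: 57 minutes = 3,420 s; 352,800 × 3,420 × 2 × 2 = 4,826,304,000 bytes.
Track B: 96,000 × 245 × 1 × 1 = 23,520,000 bytes.
Track C: 39 minutes 10 seconds = 2,350 s; 192,000 × 2,350 × 3 × 2 = 2,707,200,000 bytes.
Track D: 1 h 45 min 30 s = 6,330 s; 144,000 × 6,330 × 2 × 6 = 10,938,240,000 bytes.
Track E: 37 min = 2,220 s; 88,200 × 2,220 × 2 × 2 = 783,216,000 bytes.
Total = 19,278,480,000 bytes = 19.28 GB.

19.28 GB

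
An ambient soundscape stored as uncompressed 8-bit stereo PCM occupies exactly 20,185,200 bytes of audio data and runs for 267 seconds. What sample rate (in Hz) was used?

37,800 Hz

Bytes = sample_rate × seconds × bytes_per_sample × channels.
sample_rate = 20,185,200 / (267 × 1 × 2) = 20,185,200 / 534 = 37,800 Hz.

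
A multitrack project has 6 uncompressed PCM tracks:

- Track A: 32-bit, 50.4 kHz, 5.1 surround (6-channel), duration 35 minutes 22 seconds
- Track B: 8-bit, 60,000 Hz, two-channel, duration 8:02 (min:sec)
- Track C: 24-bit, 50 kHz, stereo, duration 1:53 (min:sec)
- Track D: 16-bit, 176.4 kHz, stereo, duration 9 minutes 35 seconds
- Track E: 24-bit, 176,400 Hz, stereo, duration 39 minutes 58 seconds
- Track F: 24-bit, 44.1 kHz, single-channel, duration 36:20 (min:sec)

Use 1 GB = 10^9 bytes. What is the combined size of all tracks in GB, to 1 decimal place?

Track A: 35 minutes 22 seconds = 2,122 s; 50,400 × 2,122 × 4 × 6 = 2,566,771,200 bytes.
Track B: 8:02 (min:sec) = 482 s; 60,000 × 482 × 1 × 2 = 57,840,000 bytes.
Track C: 1:53 (min:sec) = 113 s; 50,000 × 113 × 3 × 2 = 33,900,000 bytes.
Track D: 9 minutes 35 seconds = 575 s; 176,400 × 575 × 2 × 2 = 405,720,000 bytes.
Track E: 39 minutes 58 seconds = 2,398 s; 176,400 × 2,398 × 3 × 2 = 2,538,043,200 bytes.
Track F: 36:20 (min:sec) = 2,180 s; 44,100 × 2,180 × 3 × 1 = 288,414,000 bytes.
Total = 5,890,688,400 bytes = 5.9 GB.

5.9 GB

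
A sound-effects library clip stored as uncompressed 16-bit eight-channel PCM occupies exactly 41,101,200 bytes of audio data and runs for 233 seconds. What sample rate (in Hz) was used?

Bytes = sample_rate × seconds × bytes_per_sample × channels.
sample_rate = 41,101,200 / (233 × 2 × 8) = 41,101,200 / 3,728 = 11,025 Hz.

11,025 Hz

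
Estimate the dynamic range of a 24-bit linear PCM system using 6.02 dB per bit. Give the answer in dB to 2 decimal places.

144.48 dB

24 × 6.02 = 144.48 dB.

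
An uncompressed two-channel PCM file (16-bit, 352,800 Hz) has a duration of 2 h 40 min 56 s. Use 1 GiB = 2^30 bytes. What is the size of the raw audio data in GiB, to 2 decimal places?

Duration = 2 h 40 min 56 s = 9,656 s.
Bytes = 352,800 samples/s × 9,656 s × 2 bytes/sample × 2 ch = 13,626,547,200 bytes.
13,626,547,200 / 1,073,741,824 = 12.69 GiB.

12.69 GiB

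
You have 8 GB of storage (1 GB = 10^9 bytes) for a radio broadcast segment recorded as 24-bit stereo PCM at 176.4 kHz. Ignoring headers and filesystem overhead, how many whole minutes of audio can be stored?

Uncompressed byte rate = 176,400 × 3 × 2 = 1,058,400 bytes/s.
Capacity = 8 × 1,000,000,000 = 8,000,000,000 bytes.
8,000,000,000 / 1,058,400 ≈ 7558.58 s → 125 minutes.

125 minutes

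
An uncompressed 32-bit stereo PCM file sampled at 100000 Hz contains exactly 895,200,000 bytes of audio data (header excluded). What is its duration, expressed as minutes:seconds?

18:39

Byte rate = 100,000 × 4 × 2 = 800,000 bytes/s.
Duration = 895,200,000 / 800,000 = 1,119 s.
1,119 s = 18:39.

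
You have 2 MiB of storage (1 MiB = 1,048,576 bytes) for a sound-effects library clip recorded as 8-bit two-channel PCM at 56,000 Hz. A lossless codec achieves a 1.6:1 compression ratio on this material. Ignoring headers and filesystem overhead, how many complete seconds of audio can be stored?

29 seconds

Uncompressed byte rate = 56,000 × 1 × 2 = 112,000 bytes/s.
After 1.6:1 compression, effective rate ≈ 70000 bytes/s.
Capacity = 2 × 1,048,576 = 2,097,152 bytes.
2,097,152 / effective rate ≈ 29.96 s → 29 seconds.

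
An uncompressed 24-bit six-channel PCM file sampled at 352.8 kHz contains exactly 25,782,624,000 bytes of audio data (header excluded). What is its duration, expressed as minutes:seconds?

67:40

Byte rate = 352,800 × 3 × 6 = 6,350,400 bytes/s.
Duration = 25,782,624,000 / 6,350,400 = 4,060 s.
4,060 s = 67:40.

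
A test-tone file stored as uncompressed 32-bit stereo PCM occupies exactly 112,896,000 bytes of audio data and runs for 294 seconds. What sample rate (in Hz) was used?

Bytes = sample_rate × seconds × bytes_per_sample × channels.
sample_rate = 112,896,000 / (294 × 4 × 2) = 112,896,000 / 2,352 = 48,000 Hz.

48,000 Hz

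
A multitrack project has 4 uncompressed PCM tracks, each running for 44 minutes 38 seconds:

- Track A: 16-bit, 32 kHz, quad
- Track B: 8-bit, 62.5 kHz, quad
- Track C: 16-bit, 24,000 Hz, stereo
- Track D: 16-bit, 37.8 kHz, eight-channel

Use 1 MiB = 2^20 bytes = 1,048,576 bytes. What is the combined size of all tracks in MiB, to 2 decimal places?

3082.09 MiB

44 minutes 38 seconds = 2,678 s.
Track A: 32,000 × 2,678 × 2 × 4 = 685,568,000 bytes.
Track B: 62,500 × 2,678 × 1 × 4 = 669,500,000 bytes.
Track C: 24,000 × 2,678 × 2 × 2 = 257,088,000 bytes.
Track D: 37,800 × 2,678 × 2 × 8 = 1,619,654,400 bytes.
Total = 3,231,810,400 bytes = 3082.09 MiB.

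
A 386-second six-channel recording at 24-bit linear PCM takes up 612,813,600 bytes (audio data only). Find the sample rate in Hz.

Bytes = sample_rate × seconds × bytes_per_sample × channels.
sample_rate = 612,813,600 / (386 × 3 × 6) = 612,813,600 / 6,948 = 88,200 Hz.

88,200 Hz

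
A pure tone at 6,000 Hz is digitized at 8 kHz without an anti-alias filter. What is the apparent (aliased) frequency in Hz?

2,000 Hz

Nyquist = 8,000/2 = 4,000 Hz; 6,000 Hz exceeds it.
Alias = |6,000 − 1×8,000| = |6,000 − 8,000| = 2,000 Hz.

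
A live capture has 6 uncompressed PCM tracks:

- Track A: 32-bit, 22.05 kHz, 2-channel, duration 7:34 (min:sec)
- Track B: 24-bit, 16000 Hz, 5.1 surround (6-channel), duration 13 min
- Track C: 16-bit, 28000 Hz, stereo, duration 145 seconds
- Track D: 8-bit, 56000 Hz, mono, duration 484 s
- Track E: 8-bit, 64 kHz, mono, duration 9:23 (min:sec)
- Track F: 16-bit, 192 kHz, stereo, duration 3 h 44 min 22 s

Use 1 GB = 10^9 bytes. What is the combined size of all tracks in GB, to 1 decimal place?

10.7 GB

Track A: 7:34 (min:sec) = 454 s; 22,050 × 454 × 4 × 2 = 80,085,600 bytes.
Track B: 13 min = 780 s; 16,000 × 780 × 3 × 6 = 224,640,000 bytes.
Track C: 28,000 × 145 × 2 × 2 = 16,240,000 bytes.
Track D: 56,000 × 484 × 1 × 1 = 27,104,000 bytes.
Track E: 9:23 (min:sec) = 563 s; 64,000 × 563 × 1 × 1 = 36,032,000 bytes.
Track F: 3 h 44 min 22 s = 13,462 s; 192,000 × 13,462 × 2 × 2 = 10,338,816,000 bytes.
Total = 10,722,917,600 bytes = 10.7 GB.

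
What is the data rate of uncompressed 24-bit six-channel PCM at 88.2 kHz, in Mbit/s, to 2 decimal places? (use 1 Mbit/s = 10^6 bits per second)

Bit rate = 88,200 × 24 × 6 = 12,700,800 bits/s.
= 12.70 Mbit/s.

12.70 Mbit/s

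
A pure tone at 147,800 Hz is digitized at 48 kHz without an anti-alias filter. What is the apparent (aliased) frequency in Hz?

3,800 Hz

Nyquist = 48,000/2 = 24,000 Hz; 147,800 Hz exceeds it.
Alias = |147,800 − 3×48,000| = |147,800 − 144,000| = 3,800 Hz.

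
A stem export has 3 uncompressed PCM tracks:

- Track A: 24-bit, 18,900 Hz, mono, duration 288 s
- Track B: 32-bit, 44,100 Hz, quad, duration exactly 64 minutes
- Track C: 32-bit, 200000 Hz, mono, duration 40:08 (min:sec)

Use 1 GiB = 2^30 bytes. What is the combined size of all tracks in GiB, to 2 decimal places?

Track A: 18,900 × 288 × 3 × 1 = 16,329,600 bytes.
Track B: exactly 64 minutes = 3,840 s; 44,100 × 3,840 × 4 × 4 = 2,709,504,000 bytes.
Track C: 40:08 (min:sec) = 2,408 s; 200,000 × 2,408 × 4 × 1 = 1,926,400,000 bytes.
Total = 4,652,233,600 bytes = 4.33 GiB.

4.33 GiB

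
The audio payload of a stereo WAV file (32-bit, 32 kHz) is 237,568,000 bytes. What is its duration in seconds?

Byte rate = 32,000 × 4 × 2 = 256,000 bytes/s.
Duration = 237,568,000 / 256,000 = 928 s.

928 seconds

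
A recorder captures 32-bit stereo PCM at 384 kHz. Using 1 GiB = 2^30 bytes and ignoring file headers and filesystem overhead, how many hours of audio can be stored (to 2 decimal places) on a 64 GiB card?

Uncompressed byte rate = 384,000 × 4 × 2 = 3,072,000 bytes/s.
Capacity = 64 × 1,073,741,824 = 68,719,476,736 bytes.
68,719,476,736 / 3,072,000 ≈ 22369.62 s → 6.21 hours.

6.21 hours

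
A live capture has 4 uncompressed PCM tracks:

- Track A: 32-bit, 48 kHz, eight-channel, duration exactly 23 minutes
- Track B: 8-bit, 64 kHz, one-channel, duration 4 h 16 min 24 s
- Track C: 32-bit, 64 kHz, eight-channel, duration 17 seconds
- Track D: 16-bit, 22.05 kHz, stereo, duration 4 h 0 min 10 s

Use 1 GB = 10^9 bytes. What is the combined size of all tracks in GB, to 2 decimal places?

Track A: exactly 23 minutes = 1,380 s; 48,000 × 1,380 × 4 × 8 = 2,119,680,000 bytes.
Track B: 4 h 16 min 24 s = 15,384 s; 64,000 × 15,384 × 1 × 1 = 984,576,000 bytes.
Track C: 64,000 × 17 × 4 × 8 = 34,816,000 bytes.
Track D: 4 h 0 min 10 s = 14,410 s; 22,050 × 14,410 × 2 × 2 = 1,270,962,000 bytes.
Total = 4,410,034,000 bytes = 4.41 GB.

4.41 GB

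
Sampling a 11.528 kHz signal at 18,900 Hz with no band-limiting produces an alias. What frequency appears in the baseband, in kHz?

Nyquist = 18,900/2 = 9,450 Hz; 11,528 Hz exceeds it.
Alias = |11,528 − 1×18,900| = |11,528 − 18,900| = 7,372 Hz = 7.372 kHz.

7.372 kHz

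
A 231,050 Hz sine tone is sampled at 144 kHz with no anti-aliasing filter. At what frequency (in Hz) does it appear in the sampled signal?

56,950 Hz

Nyquist = 144,000/2 = 72,000 Hz; 231,050 Hz exceeds it.
Alias = |231,050 − 2×144,000| = |231,050 − 288,000| = 56,950 Hz.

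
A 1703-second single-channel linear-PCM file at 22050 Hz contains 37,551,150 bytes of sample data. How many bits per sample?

8 bits

Bytes per sample = 37,551,150 / (22,050 × 1,703 × 1) = 37,551,150 / 37,551,150 = 1.
Bit depth = 1 × 8 = 8 bits.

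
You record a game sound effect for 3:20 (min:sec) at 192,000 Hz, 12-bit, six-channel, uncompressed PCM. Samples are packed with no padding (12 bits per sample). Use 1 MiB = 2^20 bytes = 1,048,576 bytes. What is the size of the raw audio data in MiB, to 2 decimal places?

329.59 MiB

Duration = 3:20 (min:sec) = 200 s.
Bits = 192,000 × 200 × 12 × 6 = 2,764,800,000 bits = 345,600,000 bytes.
345,600,000 / 1,048,576 = 329.59 MiB.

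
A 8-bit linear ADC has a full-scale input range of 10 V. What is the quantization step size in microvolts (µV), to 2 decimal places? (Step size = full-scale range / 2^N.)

39062.50 µV

10 V / 2^8 = 10 / 256 V = 39062.50 µV.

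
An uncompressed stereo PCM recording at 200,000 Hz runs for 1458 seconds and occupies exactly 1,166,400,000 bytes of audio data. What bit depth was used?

Bytes per sample = 1,166,400,000 / (200,000 × 1,458 × 2) = 1,166,400,000 / 583,200,000 = 2.
Bit depth = 2 × 8 = 16 bits.

16 bits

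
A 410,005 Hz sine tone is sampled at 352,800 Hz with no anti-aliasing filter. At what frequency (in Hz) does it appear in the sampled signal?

Nyquist = 352,800/2 = 176,400 Hz; 410,005 Hz exceeds it.
Alias = |410,005 − 1×352,800| = |410,005 − 352,800| = 57,205 Hz.

57,205 Hz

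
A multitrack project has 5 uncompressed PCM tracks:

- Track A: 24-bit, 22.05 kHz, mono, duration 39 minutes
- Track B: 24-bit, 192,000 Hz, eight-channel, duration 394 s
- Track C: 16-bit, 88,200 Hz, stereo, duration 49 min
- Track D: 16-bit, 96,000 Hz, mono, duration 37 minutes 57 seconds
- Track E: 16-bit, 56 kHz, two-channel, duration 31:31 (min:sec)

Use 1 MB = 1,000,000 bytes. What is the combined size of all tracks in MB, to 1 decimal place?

3868.3 MB

Track A: 39 minutes = 2,340 s; 22,050 × 2,340 × 3 × 1 = 154,791,000 bytes.
Track B: 192,000 × 394 × 3 × 8 = 1,815,552,000 bytes.
Track C: 49 min = 2,940 s; 88,200 × 2,940 × 2 × 2 = 1,037,232,000 bytes.
Track D: 37 minutes 57 seconds = 2,277 s; 96,000 × 2,277 × 2 × 1 = 437,184,000 bytes.
Track E: 31:31 (min:sec) = 1,891 s; 56,000 × 1,891 × 2 × 2 = 423,584,000 bytes.
Total = 3,868,343,000 bytes = 3868.3 MB.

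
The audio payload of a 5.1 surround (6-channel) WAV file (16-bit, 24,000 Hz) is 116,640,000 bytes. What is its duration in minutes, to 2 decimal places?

Byte rate = 24,000 × 2 × 6 = 288,000 bytes/s.
Duration = 116,640,000 / 288,000 = 405 s.
405 s / 60 = 6.75 minutes.

6.75 minutes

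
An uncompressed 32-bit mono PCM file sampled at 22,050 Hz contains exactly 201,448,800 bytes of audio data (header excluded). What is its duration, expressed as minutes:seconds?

Byte rate = 22,050 × 4 × 1 = 88,200 bytes/s.
Duration = 201,448,800 / 88,200 = 2,284 s.
2,284 s = 38:04.

38:04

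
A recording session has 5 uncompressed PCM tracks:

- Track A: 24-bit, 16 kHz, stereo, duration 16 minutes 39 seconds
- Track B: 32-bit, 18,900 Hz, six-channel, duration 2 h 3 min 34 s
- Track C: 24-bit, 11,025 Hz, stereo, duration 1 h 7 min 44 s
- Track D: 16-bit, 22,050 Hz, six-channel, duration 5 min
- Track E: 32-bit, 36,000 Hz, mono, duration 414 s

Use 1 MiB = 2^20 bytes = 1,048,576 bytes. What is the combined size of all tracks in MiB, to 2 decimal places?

Track A: 16 minutes 39 seconds = 999 s; 16,000 × 999 × 3 × 2 = 95,904,000 bytes.
Track B: 2 h 3 min 34 s = 7,414 s; 18,900 × 7,414 × 4 × 6 = 3,362,990,400 bytes.
Track C: 1 h 7 min 44 s = 4,064 s; 11,025 × 4,064 × 3 × 2 = 268,833,600 bytes.
Track D: 5 min = 300 s; 22,050 × 300 × 2 × 6 = 79,380,000 bytes.
Track E: 36,000 × 414 × 4 × 1 = 59,616,000 bytes.
Total = 3,866,724,000 bytes = 3687.60 MiB.

3687.60 MiB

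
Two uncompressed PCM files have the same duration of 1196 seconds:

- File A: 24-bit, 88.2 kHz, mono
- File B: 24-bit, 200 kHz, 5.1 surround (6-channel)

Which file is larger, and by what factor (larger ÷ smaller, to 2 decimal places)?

File B, by a factor of 13.61

File A: 88,200 × 3 × 1 = 264,600 bytes/s.
File B: 200,000 × 3 × 6 = 3,600,000 bytes/s.
File B is larger; ratio = 4,305,600,000 / 316,461,600 = 13.61.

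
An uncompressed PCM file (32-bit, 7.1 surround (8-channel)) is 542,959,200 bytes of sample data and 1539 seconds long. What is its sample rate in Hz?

11,025 Hz

Bytes = sample_rate × seconds × bytes_per_sample × channels.
sample_rate = 542,959,200 / (1,539 × 4 × 8) = 542,959,200 / 49,248 = 11,025 Hz.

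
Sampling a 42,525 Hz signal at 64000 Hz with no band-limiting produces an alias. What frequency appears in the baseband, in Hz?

21,475 Hz

Nyquist = 64,000/2 = 32,000 Hz; 42,525 Hz exceeds it.
Alias = |42,525 − 1×64,000| = |42,525 − 64,000| = 21,475 Hz.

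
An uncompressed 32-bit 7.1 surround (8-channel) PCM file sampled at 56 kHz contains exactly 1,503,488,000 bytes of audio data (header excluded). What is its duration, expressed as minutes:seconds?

13:59

Byte rate = 56,000 × 4 × 8 = 1,792,000 bytes/s.
Duration = 1,503,488,000 / 1,792,000 = 839 s.
839 s = 13:59.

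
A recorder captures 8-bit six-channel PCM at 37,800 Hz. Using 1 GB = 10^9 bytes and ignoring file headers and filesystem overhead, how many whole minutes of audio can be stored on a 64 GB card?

Uncompressed byte rate = 37,800 × 1 × 6 = 226,800 bytes/s.
Capacity = 64 × 1,000,000,000 = 64,000,000,000 bytes.
64,000,000,000 / 226,800 ≈ 282186.95 s → 4,703 minutes.

4,703 minutes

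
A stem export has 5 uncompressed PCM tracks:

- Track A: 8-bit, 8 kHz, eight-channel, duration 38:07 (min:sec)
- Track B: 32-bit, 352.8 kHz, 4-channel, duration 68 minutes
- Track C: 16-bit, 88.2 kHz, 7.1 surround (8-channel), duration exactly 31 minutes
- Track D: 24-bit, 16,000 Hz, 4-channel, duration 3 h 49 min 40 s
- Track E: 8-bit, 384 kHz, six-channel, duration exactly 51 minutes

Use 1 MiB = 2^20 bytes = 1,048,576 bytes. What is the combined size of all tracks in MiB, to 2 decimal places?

Track A: 38:07 (min:sec) = 2,287 s; 8,000 × 2,287 × 1 × 8 = 146,368,000 bytes.
Track B: 68 minutes = 4,080 s; 352,800 × 4,080 × 4 × 4 = 23,030,784,000 bytes.
Track C: exactly 31 minutes = 1,860 s; 88,200 × 1,860 × 2 × 8 = 2,624,832,000 bytes.
Track D: 3 h 49 min 40 s = 13,780 s; 16,000 × 13,780 × 3 × 4 = 2,645,760,000 bytes.
Track E: exactly 51 minutes = 3,060 s; 384,000 × 3,060 × 1 × 6 = 7,050,240,000 bytes.
Total = 35,497,984,000 bytes = 33853.52 MiB.

33853.52 MiB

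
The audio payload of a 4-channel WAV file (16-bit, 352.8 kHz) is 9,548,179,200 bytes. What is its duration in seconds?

3,383 seconds

Byte rate = 352,800 × 2 × 4 = 2,822,400 bytes/s.
Duration = 9,548,179,200 / 2,822,400 = 3,383 s.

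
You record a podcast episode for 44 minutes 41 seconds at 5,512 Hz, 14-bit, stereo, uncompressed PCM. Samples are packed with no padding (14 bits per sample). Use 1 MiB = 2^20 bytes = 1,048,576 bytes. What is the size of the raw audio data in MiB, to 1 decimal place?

49.3 MiB

Duration = 44 minutes 41 seconds = 2,681 s.
Bits = 5,512 × 2,681 × 14 × 2 = 413,774,816 bits = 51,721,852 bytes.
51,721,852 / 1,048,576 = 49.3 MiB.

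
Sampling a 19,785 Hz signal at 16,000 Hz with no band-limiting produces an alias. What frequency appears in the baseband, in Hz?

Nyquist = 16,000/2 = 8,000 Hz; 19,785 Hz exceeds it.
Alias = |19,785 − 1×16,000| = |19,785 − 16,000| = 3,785 Hz.

3,785 Hz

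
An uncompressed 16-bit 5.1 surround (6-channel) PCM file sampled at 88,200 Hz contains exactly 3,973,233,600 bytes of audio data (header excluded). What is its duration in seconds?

3,754 seconds

Byte rate = 88,200 × 2 × 6 = 1,058,400 bytes/s.
Duration = 3,973,233,600 / 1,058,400 = 3,754 s.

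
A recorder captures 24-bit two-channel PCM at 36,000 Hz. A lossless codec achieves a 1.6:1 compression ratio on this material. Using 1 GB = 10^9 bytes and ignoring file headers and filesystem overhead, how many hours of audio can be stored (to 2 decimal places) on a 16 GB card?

32.92 hours

Uncompressed byte rate = 36,000 × 3 × 2 = 216,000 bytes/s.
After 1.6:1 compression, effective rate ≈ 135000 bytes/s.
Capacity = 16 × 1,000,000,000 = 16,000,000,000 bytes.
16,000,000,000 / effective rate ≈ 118518.52 s → 32.92 hours.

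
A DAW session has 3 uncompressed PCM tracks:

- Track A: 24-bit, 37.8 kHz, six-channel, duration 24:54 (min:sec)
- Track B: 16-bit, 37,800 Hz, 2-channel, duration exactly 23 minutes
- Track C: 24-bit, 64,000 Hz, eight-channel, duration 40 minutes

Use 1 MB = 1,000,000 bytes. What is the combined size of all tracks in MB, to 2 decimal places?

Track A: 24:54 (min:sec) = 1,494 s; 37,800 × 1,494 × 3 × 6 = 1,016,517,600 bytes.
Track B: exactly 23 minutes = 1,380 s; 37,800 × 1,380 × 2 × 2 = 208,656,000 bytes.
Track C: 40 minutes = 2,400 s; 64,000 × 2,400 × 3 × 8 = 3,686,400,000 bytes.
Total = 4,911,573,600 bytes = 4911.57 MB.

4911.57 MB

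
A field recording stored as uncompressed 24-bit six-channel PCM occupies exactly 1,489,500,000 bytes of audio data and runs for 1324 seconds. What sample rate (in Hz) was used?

62,500 Hz

Bytes = sample_rate × seconds × bytes_per_sample × channels.
sample_rate = 1,489,500,000 / (1,324 × 3 × 6) = 1,489,500,000 / 23,832 = 62,500 Hz.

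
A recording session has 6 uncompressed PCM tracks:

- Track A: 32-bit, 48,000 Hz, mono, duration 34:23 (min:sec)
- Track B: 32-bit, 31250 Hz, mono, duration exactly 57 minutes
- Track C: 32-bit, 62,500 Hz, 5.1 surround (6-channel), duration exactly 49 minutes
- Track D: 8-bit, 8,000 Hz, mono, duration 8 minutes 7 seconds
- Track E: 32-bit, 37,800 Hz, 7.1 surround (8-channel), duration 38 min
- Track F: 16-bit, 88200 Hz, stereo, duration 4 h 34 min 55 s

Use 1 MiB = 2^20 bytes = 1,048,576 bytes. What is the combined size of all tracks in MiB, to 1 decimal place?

Track A: 34:23 (min:sec) = 2,063 s; 48,000 × 2,063 × 4 × 1 = 396,096,000 bytes.
Track B: exactly 57 minutes = 3,420 s; 31,250 × 3,420 × 4 × 1 = 427,500,000 bytes.
Track C: exactly 49 minutes = 2,940 s; 62,500 × 2,940 × 4 × 6 = 4,410,000,000 bytes.
Track D: 8 minutes 7 seconds = 487 s; 8,000 × 487 × 1 × 1 = 3,896,000 bytes.
Track E: 38 min = 2,280 s; 37,800 × 2,280 × 4 × 8 = 2,757,888,000 bytes.
Track F: 4 h 34 min 55 s = 16,495 s; 88,200 × 16,495 × 2 × 2 = 5,819,436,000 bytes.
Total = 13,814,816,000 bytes = 13174.8 MiB.

13174.8 MiB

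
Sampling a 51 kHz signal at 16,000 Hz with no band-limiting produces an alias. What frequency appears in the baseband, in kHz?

3 kHz

Nyquist = 16,000/2 = 8,000 Hz; 51,000 Hz exceeds it.
Alias = |51,000 − 3×16,000| = |51,000 − 48,000| = 3,000 Hz = 3 kHz.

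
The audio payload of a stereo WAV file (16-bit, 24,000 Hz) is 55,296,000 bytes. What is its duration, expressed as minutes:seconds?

Byte rate = 24,000 × 2 × 2 = 96,000 bytes/s.
Duration = 55,296,000 / 96,000 = 576 s.
576 s = 9:36.

9:36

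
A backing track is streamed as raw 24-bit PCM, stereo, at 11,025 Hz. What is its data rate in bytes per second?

Bit rate = 11,025 × 24 × 2 = 529,200 bits/s.
529,200 / 8 = 66,150 bytes/s.

66,150 bytes/s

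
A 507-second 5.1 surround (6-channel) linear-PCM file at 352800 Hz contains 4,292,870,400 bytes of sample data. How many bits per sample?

Bytes per sample = 4,292,870,400 / (352,800 × 507 × 6) = 4,292,870,400 / 1,073,217,600 = 4.
Bit depth = 4 × 8 = 32 bits.

32 bits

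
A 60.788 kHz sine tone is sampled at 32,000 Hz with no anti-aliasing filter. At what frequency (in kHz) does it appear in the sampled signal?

Nyquist = 32,000/2 = 16,000 Hz; 60,788 Hz exceeds it.
Alias = |60,788 − 2×32,000| = |60,788 − 64,000| = 3,212 Hz = 3.212 kHz.

3.212 kHz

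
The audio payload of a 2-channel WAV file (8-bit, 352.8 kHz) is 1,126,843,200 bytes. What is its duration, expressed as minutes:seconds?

Byte rate = 352,800 × 1 × 2 = 705,600 bytes/s.
Duration = 1,126,843,200 / 705,600 = 1,597 s.
1,597 s = 26:37.

26:37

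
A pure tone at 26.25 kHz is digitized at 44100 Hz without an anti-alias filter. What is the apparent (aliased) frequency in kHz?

17.85 kHz

Nyquist = 44,100/2 = 22,050 Hz; 26,250 Hz exceeds it.
Alias = |26,250 − 1×44,100| = |26,250 − 44,100| = 17,850 Hz = 17.85 kHz.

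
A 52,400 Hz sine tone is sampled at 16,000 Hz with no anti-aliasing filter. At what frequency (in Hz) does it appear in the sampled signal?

4,400 Hz

Nyquist = 16,000/2 = 8,000 Hz; 52,400 Hz exceeds it.
Alias = |52,400 − 3×16,000| = |52,400 − 48,000| = 4,400 Hz.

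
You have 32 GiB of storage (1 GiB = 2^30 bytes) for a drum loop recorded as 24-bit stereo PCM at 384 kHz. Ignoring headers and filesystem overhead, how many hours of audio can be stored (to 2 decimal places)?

Uncompressed byte rate = 384,000 × 3 × 2 = 2,304,000 bytes/s.
Capacity = 32 × 1,073,741,824 = 34,359,738,368 bytes.
34,359,738,368 / 2,304,000 ≈ 14913.08 s → 4.14 hours.

4.14 hours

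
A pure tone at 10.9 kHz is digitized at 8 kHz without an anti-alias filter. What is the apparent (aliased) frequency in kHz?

Nyquist = 8,000/2 = 4,000 Hz; 10,900 Hz exceeds it.
Alias = |10,900 − 1×8,000| = |10,900 − 8,000| = 2,900 Hz = 2.9 kHz.

2.9 kHz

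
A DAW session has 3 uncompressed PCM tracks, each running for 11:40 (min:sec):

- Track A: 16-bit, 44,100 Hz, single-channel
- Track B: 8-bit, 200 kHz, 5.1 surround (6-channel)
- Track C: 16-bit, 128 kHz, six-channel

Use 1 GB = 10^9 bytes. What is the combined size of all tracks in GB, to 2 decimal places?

11:40 (min:sec) = 700 s.
Track A: 44,100 × 700 × 2 × 1 = 61,740,000 bytes.
Track B: 200,000 × 700 × 1 × 6 = 840,000,000 bytes.
Track C: 128,000 × 700 × 2 × 6 = 1,075,200,000 bytes.
Total = 1,976,940,000 bytes = 1.98 GB.

1.98 GB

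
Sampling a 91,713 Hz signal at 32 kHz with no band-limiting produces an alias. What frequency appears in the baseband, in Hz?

Nyquist = 32,000/2 = 16,000 Hz; 91,713 Hz exceeds it.
Alias = |91,713 − 3×32,000| = |91,713 − 96,000| = 4,287 Hz.

4,287 Hz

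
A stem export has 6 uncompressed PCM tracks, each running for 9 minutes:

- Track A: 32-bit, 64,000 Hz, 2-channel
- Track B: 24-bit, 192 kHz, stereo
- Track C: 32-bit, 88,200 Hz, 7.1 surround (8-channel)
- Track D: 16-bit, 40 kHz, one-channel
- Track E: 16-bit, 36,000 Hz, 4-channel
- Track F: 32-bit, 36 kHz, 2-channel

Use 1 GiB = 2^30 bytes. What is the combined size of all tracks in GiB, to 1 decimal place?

2.6 GiB

9 minutes = 540 s.
Track A: 64,000 × 540 × 4 × 2 = 276,480,000 bytes.
Track B: 192,000 × 540 × 3 × 2 = 622,080,000 bytes.
Track C: 88,200 × 540 × 4 × 8 = 1,524,096,000 bytes.
Track D: 40,000 × 540 × 2 × 1 = 43,200,000 bytes.
Track E: 36,000 × 540 × 2 × 4 = 155,520,000 bytes.
Track F: 36,000 × 540 × 4 × 2 = 155,520,000 bytes.
Total = 2,776,896,000 bytes = 2.6 GiB.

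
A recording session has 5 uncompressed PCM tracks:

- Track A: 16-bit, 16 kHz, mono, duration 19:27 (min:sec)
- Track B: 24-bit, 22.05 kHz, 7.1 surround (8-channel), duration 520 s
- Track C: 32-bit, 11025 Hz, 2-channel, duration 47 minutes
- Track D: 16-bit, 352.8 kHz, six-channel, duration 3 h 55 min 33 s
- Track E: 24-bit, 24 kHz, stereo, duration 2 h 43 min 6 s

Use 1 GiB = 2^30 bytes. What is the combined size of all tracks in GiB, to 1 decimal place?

Track A: 19:27 (min:sec) = 1,167 s; 16,000 × 1,167 × 2 × 1 = 37,344,000 bytes.
Track B: 22,050 × 520 × 3 × 8 = 275,184,000 bytes.
Track C: 47 minutes = 2,820 s; 11,025 × 2,820 × 4 × 2 = 248,724,000 bytes.
Track D: 3 h 55 min 33 s = 14,133 s; 352,800 × 14,133 × 2 × 6 = 59,833,468,800 bytes.
Track E: 2 h 43 min 6 s = 9,786 s; 24,000 × 9,786 × 3 × 2 = 1,409,184,000 bytes.
Total = 61,803,904,800 bytes = 57.6 GiB.

57.6 GiB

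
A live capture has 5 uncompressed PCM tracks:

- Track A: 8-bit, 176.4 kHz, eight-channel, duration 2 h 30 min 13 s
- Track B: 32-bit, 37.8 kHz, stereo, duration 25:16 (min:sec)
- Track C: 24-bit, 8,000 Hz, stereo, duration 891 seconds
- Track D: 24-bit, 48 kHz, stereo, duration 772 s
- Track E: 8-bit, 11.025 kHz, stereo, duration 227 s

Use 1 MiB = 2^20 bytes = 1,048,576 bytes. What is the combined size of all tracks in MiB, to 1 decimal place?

12824.7 MiB

Track A: 2 h 30 min 13 s = 9,013 s; 176,400 × 9,013 × 1 × 8 = 12,719,145,600 bytes.
Track B: 25:16 (min:sec) = 1,516 s; 37,800 × 1,516 × 4 × 2 = 458,438,400 bytes.
Track C: 8,000 × 891 × 3 × 2 = 42,768,000 bytes.
Track D: 48,000 × 772 × 3 × 2 = 222,336,000 bytes.
Track E: 11,025 × 227 × 1 × 2 = 5,005,350 bytes.
Total = 13,447,693,350 bytes = 12824.7 MiB.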